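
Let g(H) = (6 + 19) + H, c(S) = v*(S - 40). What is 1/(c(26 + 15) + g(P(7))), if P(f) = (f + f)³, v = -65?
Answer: 1/2704 ≈ 0.00036982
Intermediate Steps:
c(S) = 2600 - 65*S (c(S) = -65*(S - 40) = -65*(-40 + S) = 2600 - 65*S)
P(f) = 8*f³ (P(f) = (2*f)³ = 8*f³)
g(H) = 25 + H
1/(c(26 + 15) + g(P(7))) = 1/((2600 - 65*(26 + 15)) + (25 + 8*7³)) = 1/((2600 - 65*41) + (25 + 8*343)) = 1/((2600 - 2665) + (25 + 2744)) = 1/(-65 + 2769) = 1/2704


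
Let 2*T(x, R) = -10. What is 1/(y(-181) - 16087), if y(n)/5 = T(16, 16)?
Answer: -1/16112 ≈ -6.2066e-5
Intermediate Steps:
T(x, R) = -5 (T(x, R) = (½)*(-10) = -5)
y(n) = -25 (y(n) = 5*(-5) = -25)
1/(y(-181) - 16087) = 1/(-25 - 16087) = 1/(-16112) = -1/16112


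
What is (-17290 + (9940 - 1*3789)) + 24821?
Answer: 13682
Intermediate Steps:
(-17290 + (9940 - 1*3789)) + 24821 = (-17290 + (9940 - 3789)) + 24821 = (-17290 + 6151) + 24821 = -11139 + 24821 = 13682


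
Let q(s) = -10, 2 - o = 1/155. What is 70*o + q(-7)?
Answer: 4016/31 ≈ 129.55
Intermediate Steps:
o = 309/155 (o = 2 - 1/155 = 309/155 ≈ 1.9935)
70*o + q(-7) = 70*(309/155) - 10 = 4326/31 - 10 = 4016/31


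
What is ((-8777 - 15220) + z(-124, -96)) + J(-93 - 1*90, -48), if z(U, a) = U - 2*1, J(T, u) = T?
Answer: -24306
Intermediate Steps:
z(U, a) = -2 + U (z(U, a) = U - 2 = -2 + U)
((-8777 - 15220) + z(-124, -96)) + J(-93 - 1*90, -48) = ((-8777 - 15220) + (-2 - 124)) + (-93 - 1*90) = (-23997 - 126) + (-93 - 90) = -24123 - 183 = -24306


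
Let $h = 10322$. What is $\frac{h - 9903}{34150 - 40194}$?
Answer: $- \frac{419}{6044} \approx -0.069325$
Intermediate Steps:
$\frac{h - 9903}{34150 - 40194} = \frac{10322 - 9903}{34150 - 40194} = \frac{419}{-6044} = 419 \left(- \frac{1}{6044}\right) = - \frac{419}{6044}$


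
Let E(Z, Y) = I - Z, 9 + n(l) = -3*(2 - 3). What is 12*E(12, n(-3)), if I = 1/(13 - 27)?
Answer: -1014/7 ≈ -144.86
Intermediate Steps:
I = -1/14 (I = 1/(-14) = -1/14 ≈ -0.071429)
n(l) = -6 (n(l) = -9 - 3*(2 - 3) = -9 - 3*(-1) = -9 + 3 = -6)
E(Z, Y) = -1/14 - Z
12*E(12, n(-3)) = 12*(-1/14 - 1*12) = 12*(-1/14 - 12) = 12*(-169/14) = -1014/7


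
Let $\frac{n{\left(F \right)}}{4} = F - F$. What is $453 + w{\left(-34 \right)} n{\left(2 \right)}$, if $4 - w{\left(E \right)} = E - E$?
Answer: $453$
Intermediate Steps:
$n{\left(F \right)} = 0$ ($n{\left(F \right)} = 4 \left(F - F\right) = 4 \cdot 0 = 0$)
$w{\left(E \right)} = 4$ ($w{\left(E \right)} = 4 - \left(E - E\right) = 4 - 0 = 4 + 0 = 4$)
$453 + w{\left(-34 \right)} n{\left(2 \right)} = 453 + 4 \cdot 0 = 453 + 0 = 453$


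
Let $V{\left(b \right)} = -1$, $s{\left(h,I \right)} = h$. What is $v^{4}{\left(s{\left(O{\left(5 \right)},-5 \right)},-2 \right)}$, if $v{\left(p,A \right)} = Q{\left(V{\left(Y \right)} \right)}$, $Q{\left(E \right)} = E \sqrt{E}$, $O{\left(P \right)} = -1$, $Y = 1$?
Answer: $1$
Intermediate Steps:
$Q{\left(E \right)} = E^{\frac{3}{2}}$
$v{\left(p,A \right)} = - i$ ($v{\left(p,A \right)} = \left(-1\right)^{\frac{3}{2}} = - i$)
$v^{4}{\left(s{\left(O{\left(5 \right)},-5 \right)},-2 \right)} = \left(- i\right)^{4} = 1$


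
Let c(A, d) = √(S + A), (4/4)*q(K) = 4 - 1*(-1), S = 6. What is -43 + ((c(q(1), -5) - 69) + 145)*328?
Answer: 24885 + 328*√11 ≈ 25973.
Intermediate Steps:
q(K) = 5 (q(K) = 4 - 1*(-1) = 4 + 1 = 5)
c(A, d) = √(6 + A)
-43 + ((c(q(1), -5) - 69) + 145)*328 = -43 + ((√(6 + 5) - 69) + 145)*328 = -43 + ((√11 - 69) + 145)*328 = -43 + ((-69 + √11) + 145)*328 = -43 + (76 + √11)*328 = -43 + (24928 + 328*√11) = 24885 + 328*√11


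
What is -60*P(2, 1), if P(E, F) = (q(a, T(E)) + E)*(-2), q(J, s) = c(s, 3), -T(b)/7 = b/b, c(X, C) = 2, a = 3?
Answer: 480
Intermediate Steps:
T(b) = -7 (T(b) = -7*b/b = -7*1 = -7)
q(J, s) = 2
P(E, F) = -4 - 2*E (P(E, F) = (2 + E)*(-2) = -4 - 2*E)
-60*P(2, 1) = -60*(-4 - 2*2) = -60*(-4 - 4) = -60*(-8) = 480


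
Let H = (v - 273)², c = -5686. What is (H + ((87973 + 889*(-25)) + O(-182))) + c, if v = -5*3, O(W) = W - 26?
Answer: 142798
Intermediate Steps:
O(W) = -26 + W
v = -15
H = 82944 (H = (-15 - 273)² = (-288)² = 82944)
(H + ((87973 + 889*(-25)) + O(-182))) + c = (82944 + ((87973 + 889*(-25)) + (-26 - 182))) - 5686 = (82944 + ((87973 - 22225) - 208)) - 5686 = (82944 + (65748 - 208)) - 5686 = (82944 + 65540) - 5686 = 148484 - 5686 = 142798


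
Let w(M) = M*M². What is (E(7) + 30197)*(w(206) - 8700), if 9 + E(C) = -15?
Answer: 263504309068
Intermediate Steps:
w(M) = M³
E(C) = -24 (E(C) = -9 - 15 = -24)
(E(7) + 30197)*(w(206) - 8700) = (-24 + 30197)*(206³ - 8700) = 30173*(8741816 - 8700) = 30173*8733116 = 263504309068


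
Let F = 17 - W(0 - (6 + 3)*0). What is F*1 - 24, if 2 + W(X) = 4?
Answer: -9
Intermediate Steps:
W(X) = 2 (W(X) = -2 + 4 = 2)
F = 15 (F = 17 - 1*2 = 17 - 2 = 15)
F*1 - 24 = 15*1 - 24 = 15 - 24 = -9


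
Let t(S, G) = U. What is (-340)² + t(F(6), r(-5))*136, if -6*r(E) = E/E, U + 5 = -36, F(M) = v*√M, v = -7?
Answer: 110024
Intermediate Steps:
F(M) = -7*√M
U = -41 (U = -5 - 36 = -41)
r(E) = -⅙ (r(E) = -E/(6*E) = -⅙*1 = -⅙)
t(S, G) = -41
(-340)² + t(F(6), r(-5))*136 = (-340)² - 41*136 = 115600 - 5576 = 110024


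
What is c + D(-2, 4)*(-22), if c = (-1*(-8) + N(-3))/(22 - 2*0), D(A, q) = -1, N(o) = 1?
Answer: 493/22 ≈ 22.409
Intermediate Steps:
c = 9/22 (c = (-1*(-8) + 1)/(22 - 2*0) = (8 + 1)/(22 + 0) = 9/22 ≈ 0.40909)
c + D(-2, 4)*(-22) = 9/22 - 1*(-22) = 9/22 + 22 = 493/22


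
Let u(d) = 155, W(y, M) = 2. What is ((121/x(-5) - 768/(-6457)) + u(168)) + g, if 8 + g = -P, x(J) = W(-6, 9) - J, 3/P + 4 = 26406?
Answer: 196191172655/1193343998 ≈ 164.40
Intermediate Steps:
P = 3/26402 (P = 3/(-4 + 26406) = 3/26402 ≈ 0.00011363)
x(J) = 2 - J
g = -211219/26402 (g = -8 - 1*3/26402 = -8 - 3/26402 = -211219/26402 ≈ -8.0001)
((121/x(-5) - 768/(-6457)) + u(168)) + g = ((121/(2 - 1*(-5)) - 768/(-6457)) + 155) - 211219/26402 = ((121/(2 + 5) - 768*(-1/6457)) + 155) - 211219/26402 = ((121/7 + 768/6457) + 155) - 211219/26402 = (786673/45199 + 155) - 211219/26402 = 7792518/45199 - 211219/26402 = 196191172655/1193343998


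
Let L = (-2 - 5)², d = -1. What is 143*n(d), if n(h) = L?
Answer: 7007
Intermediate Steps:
L = 49 (L = (-7)² = 49)
n(h) = 49
143*n(d) = 143*49 = 7007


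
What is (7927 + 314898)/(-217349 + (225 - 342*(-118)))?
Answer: -322825/176768 ≈ -1.8263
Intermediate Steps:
(7927 + 314898)/(-217349 + (225 - 342*(-118))) = 322825/(-217349 + (225 + 40356)) = 322825/(-217349 + 40581) = 322825/(-176768) = 322825*(-1/176768) = -322825/176768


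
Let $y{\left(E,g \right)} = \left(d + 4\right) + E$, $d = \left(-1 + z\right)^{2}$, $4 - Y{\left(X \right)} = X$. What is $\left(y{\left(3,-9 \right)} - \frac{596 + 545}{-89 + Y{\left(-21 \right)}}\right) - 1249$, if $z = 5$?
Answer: $- \frac{77323}{64} \approx -1208.2$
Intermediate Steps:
$Y{\left(X \right)} = 4 - X$
$d = 16$ ($d = \left(-1 + 5\right)^{2} = 4^{2} = 16$)
$y{\left(E,g \right)} = 20 + E$ ($y{\left(E,g \right)} = \left(16 + 4\right) + E = 20 + E$)
$\left(y{\left(3,-9 \right)} - \frac{596 + 545}{-89 + Y{\left(-21 \right)}}\right) - 1249 = \left(\left(20 + 3\right) - \frac{596 + 545}{-89 + \left(4 - -21\right)}\right) - 1249 = \left(23 - \frac{1141}{-89 + \left(4 + 21\right)}\right) - 1249 = \left(23 - \frac{1141}{-89 + 25}\right) - 1249 = \left(23 - \frac{1141}{-64}\right) - 1249 = \left(23 - 1141 \left(- \frac{1}{64}\right)\right) - 1249 = \left(23 - - \frac{1141}{64}\right) - 1249 = \left(23 + \frac{1141}{64}\right) - 1249 = \frac{2613}{64} - 1249 = - \frac{77323}{64}$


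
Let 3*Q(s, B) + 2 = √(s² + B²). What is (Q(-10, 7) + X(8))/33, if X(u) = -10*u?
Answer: -22/9 + √149/99 ≈ -2.3211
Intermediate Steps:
Q(s, B) = -⅔ + √(B² + s²)/3 (Q(s, B) = -⅔ + √(s² + B²)/3 = -⅔ + √(B² + s²)/3)
(Q(-10, 7) + X(8))/33 = ((-⅔ + √(7² + (-10)²)/3) - 10*8)/33 = ((-⅔ + √(49 + 100)/3) - 80)*(1/33) = ((-⅔ + √149/3) - 80)*(1/33) = (-242/3 + √149/3)*(1/33) = -22/9 + √149/99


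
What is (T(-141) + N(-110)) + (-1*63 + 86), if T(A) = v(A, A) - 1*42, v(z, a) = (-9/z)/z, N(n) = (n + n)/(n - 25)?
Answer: -1036048/59643 ≈ -17.371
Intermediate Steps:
N(n) = 2*n/(-25 + n) (N(n) = (2*n)/(-25 + n) = 2*n/(-25 + n))
v(z, a) = -9/z²
T(A) = -42 - 9/A² (T(A) = -9/A² - 1*42 = -9/A² - 42 = -42 - 9/A²)
(T(-141) + N(-110)) + (-1*63 + 86) = ((-42 - 9/(-141)²) + 2*(-110)/(-25 - 110)) + (-1*63 + 86) = ((-42 - 9*1/19881) + 2*(-110)/(-135)) + (-63 + 86) = ((-42 - 1/2209) + 2*(-110)*(-1/135)) + 23 = (-92779/2209 + 44/27) + 23 = -2407837/59643 + 23 = -1036048/59643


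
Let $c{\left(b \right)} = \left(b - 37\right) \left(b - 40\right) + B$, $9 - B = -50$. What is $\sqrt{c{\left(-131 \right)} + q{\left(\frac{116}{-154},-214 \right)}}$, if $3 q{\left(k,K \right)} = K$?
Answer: $\frac{\sqrt{258441}}{3} \approx 169.46$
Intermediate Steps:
$q{\left(k,K \right)} = \frac{K}{3}$
$B = 59$ ($B = 9 - -50 = 9 + 50 = 59$)
$c{\left(b \right)} = 59 + \left(-40 + b\right) \left(-37 + b\right)$ ($c{\left(b \right)} = \left(b - 37\right) \left(b - 40\right) + 59 = \left(-37 + b\right) \left(-40 + b\right) + 59 = \left(-40 + b\right) \left(-37 + b\right) + 59 = 59 + \left(-40 + b\right) \left(-37 + b\right)$)
$\sqrt{c{\left(-131 \right)} + q{\left(\frac{116}{-154},-214 \right)}} = \sqrt{\left(1539 + \left(-131\right)^{2} - -10087\right) + \frac{1}{3} \left(-214\right)} = \sqrt{\left(1539 + 17161 + 10087\right) - \frac{214}{3}} = \sqrt{28787 - \frac{214}{3}} = \sqrt{\frac{86147}{3}} = \frac{\sqrt{258441}}{3}$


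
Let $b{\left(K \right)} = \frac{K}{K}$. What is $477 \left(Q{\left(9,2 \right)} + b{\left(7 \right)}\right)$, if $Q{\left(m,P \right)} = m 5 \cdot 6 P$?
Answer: $258057$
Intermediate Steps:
$b{\left(K \right)} = 1$
$Q{\left(m,P \right)} = 30 P m$ ($Q{\left(m,P \right)} = 5 m 6 P = 30 P m$)
$477 \left(Q{\left(9,2 \right)} + b{\left(7 \right)}\right) = 477 \left(30 \cdot 2 \cdot 9 + 1\right) = 477 \left(540 + 1\right) = 477 \cdot 541 = 258057$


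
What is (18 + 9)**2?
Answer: 729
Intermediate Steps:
(18 + 9)**2 = 27**2 = 729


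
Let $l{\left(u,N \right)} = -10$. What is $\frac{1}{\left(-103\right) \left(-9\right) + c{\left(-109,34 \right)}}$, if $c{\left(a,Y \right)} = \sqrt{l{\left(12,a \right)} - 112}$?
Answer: $\frac{927}{859451} - \frac{i \sqrt{122}}{859451} \approx 0.0010786 - 1.2852 \cdot 10^{-5} i$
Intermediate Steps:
$c{\left(a,Y \right)} = i \sqrt{122}$ ($c{\left(a,Y \right)} = \sqrt{-10 - 112} = \sqrt{-122} = i \sqrt{122}$)
$\frac{1}{\left(-103\right) \left(-9\right) + c{\left(-109,34 \right)}} = \frac{1}{\left(-103\right) \left(-9\right) + i \sqrt{122}} = \frac{1}{927 + i \sqrt{122}}$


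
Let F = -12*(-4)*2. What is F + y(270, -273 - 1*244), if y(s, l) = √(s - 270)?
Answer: 96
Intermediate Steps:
y(s, l) = √(-270 + s)
F = 96 (F = 48*2 = 96)
F + y(270, -273 - 1*244) = 96 + √(-270 + 270) = 96 + √0 = 96 + 0 = 96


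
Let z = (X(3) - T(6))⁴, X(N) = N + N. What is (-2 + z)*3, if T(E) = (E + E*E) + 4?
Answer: 7679994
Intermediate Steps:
T(E) = 4 + E + E² (T(E) = (E + E²) + 4 = 4 + E + E²)
X(N) = 2*N
z = 2560000 (z = (2*3 - (4 + 6 + 6²))⁴ = (6 - (4 + 6 + 36))⁴ = (6 - 1*46)⁴ = (6 - 46)⁴ = (-40)⁴ = 2560000)
(-2 + z)*3 = (-2 + 2560000)*3 = 2559998*3 = 7679994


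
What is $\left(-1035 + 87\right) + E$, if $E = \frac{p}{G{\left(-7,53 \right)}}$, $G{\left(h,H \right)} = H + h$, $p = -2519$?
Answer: $- \frac{46127}{46} \approx -1002.8$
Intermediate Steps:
$E = - \frac{2519}{46}$ ($E = - \frac{2519}{53 - 7} = - \frac{2519}{46} \approx -54.761$)
$\left(-1035 + 87\right) + E = \left(-1035 + 87\right) - \frac{2519}{46} = -948 - \frac{2519}{46} = - \frac{46127}{46}$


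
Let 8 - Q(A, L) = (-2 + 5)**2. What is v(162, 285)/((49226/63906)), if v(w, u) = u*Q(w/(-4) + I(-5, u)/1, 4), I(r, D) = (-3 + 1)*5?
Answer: -9106605/24613 ≈ -369.99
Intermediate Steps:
I(r, D) = -10 (I(r, D) = -2*5 = -10)
Q(A, L) = -1 (Q(A, L) = 8 - (-2 + 5)**2 = 8 - 1*3**2 = 8 - 1*9 = 8 - 9 = -1)
v(w, u) = -u (v(w, u) = u*(-1) = -u)
v(162, 285)/((49226/63906)) = (-1*285)/((49226/63906)) = -285/(49226*(1/63906)) = -285/24613/31953 = -285*31953/24613 = -9106605/24613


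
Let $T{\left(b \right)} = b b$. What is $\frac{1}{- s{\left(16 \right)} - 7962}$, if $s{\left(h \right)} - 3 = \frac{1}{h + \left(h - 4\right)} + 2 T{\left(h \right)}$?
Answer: $- \frac{28}{237357} \approx -0.00011797$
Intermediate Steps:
$T{\left(b \right)} = b^{2}$
$s{\left(h \right)} = 3 + \frac{1}{-4 + 2 h} + 2 h^{2}$ ($s{\left(h \right)} = 3 + \left(\frac{1}{h + \left(h - 4\right)} + 2 h^{2}\right) = 3 + \left(\frac{1}{h + \left(-4 + h\right)} + 2 h^{2}\right) = 3 + \left(\frac{1}{-4 + 2 h} + 2 h^{2}\right) = 3 + \frac{1}{-4 + 2 h} + 2 h^{2}$)
$\frac{1}{- s{\left(16 \right)} - 7962} = \frac{1}{- \frac{-11 - 8 \cdot 16^{2} + 4 \cdot 16^{3} + 6 \cdot 16}{2 \left(-2 + 16\right)} - 7962} = \frac{1}{- \frac{-11 - 2048 + 4 \cdot 4096 + 96}{2 \cdot 14} + \left(-44587 + 36625\right)} = \frac{1}{- \frac{-11 - 2048 + 16384 + 96}{2 \cdot 14} - 7962} = \frac{1}{- \frac{14421}{2 \cdot 14} - 7962} = \frac{1}{\left(-1\right) \frac{14421}{28} - 7962} = \frac{1}{- \frac{14421}{28} - 7962} = \frac{1}{- \frac{237357}{28}} = - \frac{28}{237357}$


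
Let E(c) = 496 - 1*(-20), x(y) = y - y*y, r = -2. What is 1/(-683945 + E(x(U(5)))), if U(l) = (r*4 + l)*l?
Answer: -1/683429 ≈ -1.4632e-6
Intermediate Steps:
U(l) = l*(-8 + l) (U(l) = (-2*4 + l)*l = (-8 + l)*l = l*(-8 + l))
x(y) = y - y²
E(c) = 516 (E(c) = 496 + 20 = 516)
1/(-683945 + E(x(U(5)))) = 1/(-683945 + 516) = 1/(-683429) = -1/683429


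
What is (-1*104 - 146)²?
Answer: 62500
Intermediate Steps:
(-1*104 - 146)² = (-104 - 146)² = (-250)² = 62500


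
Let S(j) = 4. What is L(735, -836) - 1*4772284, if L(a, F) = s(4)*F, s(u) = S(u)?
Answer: -4775628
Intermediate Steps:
s(u) = 4
L(a, F) = 4*F
L(735, -836) - 1*4772284 = 4*(-836) - 1*4772284 = -3344 - 4772284 = -4775628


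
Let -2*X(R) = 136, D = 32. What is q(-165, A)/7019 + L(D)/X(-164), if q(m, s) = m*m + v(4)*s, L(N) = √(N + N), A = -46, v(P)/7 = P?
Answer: 426891/119323 ≈ 3.5776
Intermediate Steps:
X(R) = -68 (X(R) = -½*136 = -68)
v(P) = 7*P
L(N) = √2*√N (L(N) = √(2*N) = √2*√N)
q(m, s) = m² + 28*s (q(m, s) = m*m + (7*4)*s = m² + 28*s)
q(-165, A)/7019 + L(D)/X(-164) = ((-165)² + 28*(-46))/7019 + (√2*√32)/(-68) = (27225 - 1288)*(1/7019) + (√2*(4*√2))*(-1/68) = 25937*(1/7019) + 8*(-1/68) = 25937/7019 - 2/17 = 426891/119323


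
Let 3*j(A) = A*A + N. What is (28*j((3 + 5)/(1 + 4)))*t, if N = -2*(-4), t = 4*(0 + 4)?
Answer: 39424/25 ≈ 1577.0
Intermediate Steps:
t = 16 (t = 4*4 = 16)
N = 8
j(A) = 8/3 + A²/3 (j(A) = (A*A + 8)/3 = (A² + 8)/3 = (8 + A²)/3 = 8/3 + A²/3)
(28*j((3 + 5)/(1 + 4)))*t = (28*(8/3 + ((3 + 5)/(1 + 4))²/3))*16 = (28*(8/3 + (8/5)²/3))*16 = (28*(8/3 + (⅓)*(64/25)))*16 = (28*(8/3 + 64/75))*16 = (28*(88/25))*16 = (2464/25)*16 = 39424/25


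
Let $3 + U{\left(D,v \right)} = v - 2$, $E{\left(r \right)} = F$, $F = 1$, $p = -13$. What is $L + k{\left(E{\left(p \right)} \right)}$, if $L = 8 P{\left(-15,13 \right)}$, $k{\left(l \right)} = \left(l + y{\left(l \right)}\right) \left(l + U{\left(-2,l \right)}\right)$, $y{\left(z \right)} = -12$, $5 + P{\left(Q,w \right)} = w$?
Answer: $97$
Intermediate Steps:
$P{\left(Q,w \right)} = -5 + w$
$E{\left(r \right)} = 1$
$U{\left(D,v \right)} = -5 + v$ ($U{\left(D,v \right)} = -3 + \left(v - 2\right) = -3 + \left(-2 + v\right) = -5 + v$)
$k{\left(l \right)} = \left(-12 + l\right) \left(-5 + 2 l\right)$ ($k{\left(l \right)} = \left(l - 12\right) \left(l + \left(-5 + l\right)\right) = \left(-12 + l\right) \left(-5 + 2 l\right)$)
$L = 64$ ($L = 8 \left(-5 + 13\right) = 8 \cdot 8 = 64$)
$L + k{\left(E{\left(p \right)} \right)} = 64 + \left(60 - 29 + 2 \cdot 1^{2}\right) = 64 + \left(60 - 29 + 2 \cdot 1\right) = 64 + \left(60 - 29 + 2\right) = 64 + 33 = 97$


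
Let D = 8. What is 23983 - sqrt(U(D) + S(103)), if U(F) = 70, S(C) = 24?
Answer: 23983 - sqrt(94) ≈ 23973.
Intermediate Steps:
23983 - sqrt(U(D) + S(103)) = 23983 - sqrt(70 + 24) = 23983 - sqrt(94)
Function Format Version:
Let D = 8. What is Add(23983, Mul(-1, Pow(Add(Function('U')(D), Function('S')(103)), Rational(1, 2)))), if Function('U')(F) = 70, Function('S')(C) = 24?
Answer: Add(23983, Mul(-1, Pow(94, Rational(1, 2)))) ≈ 23973.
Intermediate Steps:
Add(23983, Mul(-1, Pow(Add(Function('U')(D), Function('S')(103)), Rational(1, 2)))) = Add(23983, Mul(-1, Pow(Add(70, 24), Rational(1, 2)))) = Add(23983, Mul(-1, Pow(94, Rational(1, 2))))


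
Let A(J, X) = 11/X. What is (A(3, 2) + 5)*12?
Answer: 126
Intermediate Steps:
(A(3, 2) + 5)*12 = (11/2 + 5)*12 = (21/2)*12 = 126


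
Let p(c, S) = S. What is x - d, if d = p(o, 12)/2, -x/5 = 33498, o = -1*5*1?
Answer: -167496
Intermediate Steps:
o = -5 (o = -5*1 = -5)
x = -167490 (x = -5*33498 = -167490)
d = 6 (d = 12/2 = (½)*12 = 6)
x - d = -167490 - 1*6 = -167490 - 6 = -167496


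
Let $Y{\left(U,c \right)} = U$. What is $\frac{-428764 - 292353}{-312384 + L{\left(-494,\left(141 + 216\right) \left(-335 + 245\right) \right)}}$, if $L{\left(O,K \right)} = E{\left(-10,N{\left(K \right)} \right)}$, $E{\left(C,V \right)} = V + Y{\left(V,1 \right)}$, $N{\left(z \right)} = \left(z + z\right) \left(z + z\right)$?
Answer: $- \frac{721117}{8258382816} \approx -8.7319 \cdot 10^{-5}$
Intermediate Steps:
$N{\left(z \right)} = 4 z^{2}$ ($N{\left(z \right)} = 2 z 2 z = 4 z^{2}$)
$E{\left(C,V \right)} = 2 V$ ($E{\left(C,V \right)} = V + V = 2 V$)
$L{\left(O,K \right)} = 8 K^{2}$ ($L{\left(O,K \right)} = 2 \cdot 4 K^{2} = 8 K^{2}$)
$\frac{-428764 - 292353}{-312384 + L{\left(-494,\left(141 + 216\right) \left(-335 + 245\right) \right)}} = \frac{-428764 - 292353}{-312384 + 8 \left(\left(141 + 216\right) \left(-335 + 245\right)\right)^{2}} = - \frac{721117}{-312384 + 8 \left(357 \left(-90\right)\right)^{2}} = - \frac{721117}{-312384 + 8 \left(-32130\right)^{2}} = - \frac{721117}{-312384 + 8 \cdot 1032336900} = - \frac{721117}{-312384 + 8258695200} = - \frac{721117}{8258382816}$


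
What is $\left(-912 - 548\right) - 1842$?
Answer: $-3302$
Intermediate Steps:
$\left(-912 - 548\right) - 1842 = -1460 - 1842 = -3302$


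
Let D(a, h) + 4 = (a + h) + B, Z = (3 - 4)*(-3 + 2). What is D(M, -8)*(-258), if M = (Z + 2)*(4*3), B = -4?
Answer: -5160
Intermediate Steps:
Z = 1 (Z = -1*(-1) = 1)
M = 36 (M = (1 + 2)*(4*3) = 3*12 = 36)
D(a, h) = -8 + a + h (D(a, h) = -4 + ((a + h) - 4) = -4 + (-4 + a + h) = -8 + a + h)
D(M, -8)*(-258) = (-8 + 36 - 8)*(-258) = 20*(-258) = -5160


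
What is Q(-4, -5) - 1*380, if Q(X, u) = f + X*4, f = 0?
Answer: -396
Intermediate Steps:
Q(X, u) = 4*X (Q(X, u) = 0 + X*4 = 0 + 4*X = 4*X)
Q(-4, -5) - 1*380 = 4*(-4) - 1*380 = -16 - 380 = -396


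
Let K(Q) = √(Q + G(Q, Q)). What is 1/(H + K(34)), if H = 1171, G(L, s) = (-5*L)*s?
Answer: 1171/1376987 - 13*I*√34/1376987 ≈ 0.00085041 - 5.5049e-5*I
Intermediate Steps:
G(L, s) = -5*L*s
K(Q) = √(Q - 5*Q²) (K(Q) = √(Q - 5*Q*Q) = √(Q - 5*Q²))
1/(H + K(34)) = 1/(1171 + √(34*(1 - 5*34))) = 1/(1171 + √(34*(1 - 170))) = 1/(1171 + √(34*(-169))) = 1/(1171 + √(-5746)) = 1/(1171 + 13*I*√34)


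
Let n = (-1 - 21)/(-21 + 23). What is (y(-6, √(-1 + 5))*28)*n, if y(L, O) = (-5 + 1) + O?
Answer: 616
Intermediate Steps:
y(L, O) = -4 + O
n = -11 (n = -22/2 = -22*½ = -11)
(y(-6, √(-1 + 5))*28)*n = ((-4 + √(-1 + 5))*28)*(-11) = ((-4 + √4)*28)*(-11) = ((-4 + 2)*28)*(-11) = -2*28*(-11) = -56*(-11) = 616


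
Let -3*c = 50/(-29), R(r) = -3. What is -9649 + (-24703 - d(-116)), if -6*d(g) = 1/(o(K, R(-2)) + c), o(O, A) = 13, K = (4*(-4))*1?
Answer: -81139395/2362 ≈ -34352.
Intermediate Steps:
K = -16 (K = -16*1 = -16)
c = 50/87 (c = -50/(3*(-29)) = -50*(-1)/(3*29) = -1/3*(-50/29) = 50/87 ≈ 0.57471)
d(g) = -29/2362 (d(g) = -1/(6*(13 + 50/87)) = -1/(6*1181/87) = -1/6*87/1181 = -29/2362)
-9649 + (-24703 - d(-116)) = -9649 + (-24703 - 1*(-29/2362)) = -9649 + (-24703 + 29/2362) = -9649 - 58348457/2362 = -81139395/2362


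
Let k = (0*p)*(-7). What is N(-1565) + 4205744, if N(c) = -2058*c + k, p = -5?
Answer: 7426514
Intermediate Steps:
k = 0 (k = (0*(-5))*(-7) = 0*(-7) = 0)
N(c) = -2058*c (N(c) = -2058*c + 0 = -2058*c)
N(-1565) + 4205744 = -2058*(-1565) + 4205744 = 3220770 + 4205744 = 7426514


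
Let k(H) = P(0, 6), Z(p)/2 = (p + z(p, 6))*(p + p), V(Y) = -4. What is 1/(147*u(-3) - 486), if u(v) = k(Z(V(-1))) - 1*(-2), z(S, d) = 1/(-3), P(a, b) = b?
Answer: 1/690 ≈ 0.0014493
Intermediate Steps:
z(S, d) = -⅓
Z(p) = 4*p*(-⅓ + p) (Z(p) = 2*((p - ⅓)*(p + p)) = 2*((-⅓ + p)*(2*p)) = 2*(2*p*(-⅓ + p)) = 4*p*(-⅓ + p))
k(H) = 6
u(v) = 8 (u(v) = 6 - 1*(-2) = 6 + 2 = 8)
1/(147*u(-3) - 486) = 1/(147*8 - 486) = 1/(1176 - 486) = 1/690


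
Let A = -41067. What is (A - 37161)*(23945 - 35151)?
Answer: 876622968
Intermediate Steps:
(A - 37161)*(23945 - 35151) = (-41067 - 37161)*(23945 - 35151) = -78228*(-11206) = 876622968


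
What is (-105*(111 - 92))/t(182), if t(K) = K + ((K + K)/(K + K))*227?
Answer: -1995/409 ≈ -4.8777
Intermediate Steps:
t(K) = 227 + K (t(K) = K + ((2*K)/((2*K)))*227 = K + ((2*K)*(1/(2*K)))*227 = K + 1*227 = K + 227 = 227 + K)
(-105*(111 - 92))/t(182) = (-105*(111 - 92))/(227 + 182) = -105*19/409 = -1995*1/409 = -1995/409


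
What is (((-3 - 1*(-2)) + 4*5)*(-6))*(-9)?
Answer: 1026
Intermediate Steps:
(((-3 - 1*(-2)) + 4*5)*(-6))*(-9) = (((-3 + 2) + 20)*(-6))*(-9) = ((-1 + 20)*(-6))*(-9) = (19*(-6))*(-9) = -114*(-9) = 1026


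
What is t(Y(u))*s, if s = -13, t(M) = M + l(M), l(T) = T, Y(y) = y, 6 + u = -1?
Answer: 182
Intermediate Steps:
u = -7 (u = -6 - 1 = -7)
t(M) = 2*M (t(M) = M + M = 2*M)
t(Y(u))*s = (2*(-7))*(-13) = -14*(-13) = 182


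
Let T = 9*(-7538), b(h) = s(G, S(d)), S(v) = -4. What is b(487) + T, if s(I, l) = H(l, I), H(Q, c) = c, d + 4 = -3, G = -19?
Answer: -67861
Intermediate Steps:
d = -7 (d = -4 - 3 = -7)
s(I, l) = I
b(h) = -19
T = -67842
b(487) + T = -19 - 67842 = -67861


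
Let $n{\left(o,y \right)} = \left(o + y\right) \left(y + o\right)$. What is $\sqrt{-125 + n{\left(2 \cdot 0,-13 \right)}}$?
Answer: $2 \sqrt{11} \approx 6.6332$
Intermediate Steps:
$n{\left(o,y \right)} = \left(o + y\right)^{2}$ ($n{\left(o,y \right)} = \left(o + y\right) \left(o + y\right) = \left(o + y\right)^{2}$)
$\sqrt{-125 + n{\left(2 \cdot 0,-13 \right)}} = \sqrt{-125 + \left(2 \cdot 0 - 13\right)^{2}} = \sqrt{-125 + \left(0 - 13\right)^{2}} = \sqrt{-125 + \left(-13\right)^{2}} = \sqrt{-125 + 169} = \sqrt{44} = 2 \sqrt{11}$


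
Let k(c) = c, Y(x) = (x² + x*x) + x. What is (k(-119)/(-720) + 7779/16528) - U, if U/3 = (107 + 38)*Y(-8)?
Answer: -19411899509/371880 ≈ -52199.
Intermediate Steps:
Y(x) = x + 2*x² (Y(x) = (x² + x²) + x = 2*x² + x = x + 2*x²)
U = 52200 (U = 3*((107 + 38)*(-8*(1 + 2*(-8)))) = 3*(145*(-8*(1 - 16))) = 3*(145*(-8*(-15))) = 3*(145*120) = 3*17400 = 52200)
(k(-119)/(-720) + 7779/16528) - U = (-119/(-720) + 7779/16528) - 1*52200 = (-119*(-1/720) + 7779*(1/16528)) - 52200 = (119/720 + 7779/16528) - 52200 = 236491/371880 - 52200 = -19411899509/371880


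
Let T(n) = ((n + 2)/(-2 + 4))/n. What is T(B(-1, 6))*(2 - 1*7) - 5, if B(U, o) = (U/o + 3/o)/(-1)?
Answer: 15/2 ≈ 7.5000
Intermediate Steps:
B(U, o) = -3/o - U/o (B(U, o) = (3/o + U/o)*(-1) = -3/o - U/o)
T(n) = (1 + n/2)/n (T(n) = ((2 + n)/2)/n = ((2 + n)*(½))/n = (1 + n/2)/n)
T(B(-1, 6))*(2 - 1*7) - 5 = ((2 + (-3 - 1*(-1))/6)/(2*(((-3 - 1*(-1))/6))))*(2 - 1*7) - 5 = ((2 + (-3 + 1)/6)/(2*(((-3 + 1)/6))))*(2 - 7) - 5 = ((2 + (⅙)*(-2))/(2*(((⅙)*(-2)))))*(-5) - 5 = ((2 - ⅓)/(2*(-⅓)))*(-5) - 5 = ((½)*(-3)*(5/3))*(-5) - 5 = -5/2*(-5) - 5 = 25/2 - 5 = 15/2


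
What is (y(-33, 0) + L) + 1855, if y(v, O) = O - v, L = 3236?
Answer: 5124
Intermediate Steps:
(y(-33, 0) + L) + 1855 = ((0 - 1*(-33)) + 3236) + 1855 = ((0 + 33) + 3236) + 1855 = (33 + 3236) + 1855 = 3269 + 1855 = 5124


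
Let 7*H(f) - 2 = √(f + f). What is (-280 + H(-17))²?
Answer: (1958 - I*√34)²/49 ≈ 78239.0 - 466.0*I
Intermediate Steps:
H(f) = 2/7 + √2*√f/7 (H(f) = 2/7 + √(f + f)/7 = 2/7 + √(2*f)/7 = 2/7 + (√2*√f)/7 = 2/7 + √2*√f/7)
(-280 + H(-17))² = (-280 + (2/7 + √2*√(-17)/7))² = (-280 + (2/7 + √2*(I*√17)/7))² = (-280 + (2/7 + I*√34/7))² = (-1958/7 + I*√34/7)²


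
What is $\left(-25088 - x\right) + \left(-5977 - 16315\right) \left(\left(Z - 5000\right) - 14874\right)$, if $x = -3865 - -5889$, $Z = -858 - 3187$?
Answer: $533175236$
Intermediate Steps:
$Z = -4045$
$x = 2024$ ($x = -3865 + 5889 = 2024$)
$\left(-25088 - x\right) + \left(-5977 - 16315\right) \left(\left(Z - 5000\right) - 14874\right) = \left(-25088 - 2024\right) + \left(-5977 - 16315\right) \left(\left(-4045 - 5000\right) - 14874\right) = \left(-25088 - 2024\right) - 22292 \left(-9045 - 14874\right) = -27112 - -533202348 = -27112 + 533202348 = 533175236$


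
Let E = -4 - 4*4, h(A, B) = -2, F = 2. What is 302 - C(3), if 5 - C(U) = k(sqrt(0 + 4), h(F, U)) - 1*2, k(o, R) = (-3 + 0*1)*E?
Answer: 355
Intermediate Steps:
E = -20 (E = -4 - 16 = -20)
k(o, R) = 60 (k(o, R) = (-3 + 0*1)*(-20) = (-3 + 0)*(-20) = -3*(-20) = 60)
C(U) = -53 (C(U) = 5 - (60 - 1*2) = 5 - (60 - 2) = 5 - 1*58 = 5 - 58 = -53)
302 - C(3) = 302 - 1*(-53) = 302 + 53 = 355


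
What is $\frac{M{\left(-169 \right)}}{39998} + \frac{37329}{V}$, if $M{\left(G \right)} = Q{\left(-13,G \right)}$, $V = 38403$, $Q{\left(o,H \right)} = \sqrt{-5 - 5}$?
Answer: $\frac{12443}{12801} + \frac{i \sqrt{10}}{39998} \approx 0.97203 + 7.9061 \cdot 10^{-5} i$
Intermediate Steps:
$Q{\left(o,H \right)} = i \sqrt{10}$ ($Q{\left(o,H \right)} = \sqrt{-10} = i \sqrt{10}$)
$M{\left(G \right)} = i \sqrt{10}$
$\frac{M{\left(-169 \right)}}{39998} + \frac{37329}{V} = \frac{i \sqrt{10}}{39998} + \frac{37329}{38403} = i \sqrt{10} \cdot \frac{1}{39998} + 37329 \cdot \frac{1}{38403} = \frac{i \sqrt{10}}{39998} + \frac{12443}{12801} = \frac{12443}{12801} + \frac{i \sqrt{10}}{39998}$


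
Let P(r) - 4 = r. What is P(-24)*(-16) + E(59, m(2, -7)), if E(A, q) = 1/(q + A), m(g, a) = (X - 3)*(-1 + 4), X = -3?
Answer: 13121/41 ≈ 320.02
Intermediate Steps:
P(r) = 4 + r
m(g, a) = -18 (m(g, a) = (-3 - 3)*(-1 + 4) = -6*3 = -18)
E(A, q) = 1/(A + q)
P(-24)*(-16) + E(59, m(2, -7)) = (4 - 24)*(-16) + 1/(59 - 18) = -20*(-16) + 1/41 = 320 + 1/41 = 13121/41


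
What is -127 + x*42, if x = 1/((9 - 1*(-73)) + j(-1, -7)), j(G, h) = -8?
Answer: -4678/37 ≈ -126.43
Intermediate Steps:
x = 1/74 (x = 1/((9 - 1*(-73)) - 8) = 1/((9 + 73) - 8) = 1/(82 - 8) = 1/74 ≈ 0.013514)
-127 + x*42 = -127 + (1/74)*42 = -127 + 21/37 = -4678/37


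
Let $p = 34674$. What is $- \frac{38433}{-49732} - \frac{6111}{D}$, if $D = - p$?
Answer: $\frac{272756349}{287401228} \approx 0.94904$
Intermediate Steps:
$D = -34674$ ($D = \left(-1\right) 34674 = -34674$)
$- \frac{38433}{-49732} - \frac{6111}{D} = - \frac{38433}{-49732} - \frac{6111}{-34674} = \left(-38433\right) \left(- \frac{1}{49732}\right) - - \frac{2037}{11558} = \frac{38433}{49732} + \frac{2037}{11558} = \frac{272756349}{287401228}$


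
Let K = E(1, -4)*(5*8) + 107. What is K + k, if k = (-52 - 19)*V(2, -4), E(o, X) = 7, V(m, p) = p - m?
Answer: 813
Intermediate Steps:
K = 387 (K = 7*(5*8) + 107 = 7*40 + 107 = 280 + 107 = 387)
k = 426 (k = (-52 - 19)*(-4 - 1*2) = -71*(-4 - 2) = -71*(-6) = 426)
K + k = 387 + 426 = 813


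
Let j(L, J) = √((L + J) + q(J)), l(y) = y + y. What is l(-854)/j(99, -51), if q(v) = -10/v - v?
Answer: -1708*√258009/5059 ≈ -171.49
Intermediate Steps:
q(v) = -v - 10/v
l(y) = 2*y
j(L, J) = √(L - 10/J) (j(L, J) = √((L + J) + (-J - 10/J)) = √((J + L) + (-J - 10/J)) = √(L - 10/J))
l(-854)/j(99, -51) = (2*(-854))/(√(99 - 10/(-51))) = -1708/√(99 - 10*(-1/51)) = -1708/√(99 + 10/51) = -1708*√258009/5059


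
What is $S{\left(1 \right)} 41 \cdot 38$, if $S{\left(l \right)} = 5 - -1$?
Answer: $9348$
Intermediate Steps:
$S{\left(l \right)} = 6$ ($S{\left(l \right)} = 5 + 1 = 6$)
$S{\left(1 \right)} 41 \cdot 38 = 6 \cdot 41 \cdot 38 = 246 \cdot 38 = 9348$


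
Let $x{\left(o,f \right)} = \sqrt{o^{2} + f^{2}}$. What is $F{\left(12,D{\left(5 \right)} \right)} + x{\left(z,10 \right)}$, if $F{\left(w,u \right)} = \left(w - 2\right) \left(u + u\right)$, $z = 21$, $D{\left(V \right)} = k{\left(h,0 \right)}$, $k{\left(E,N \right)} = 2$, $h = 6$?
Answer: $40 + \sqrt{541} \approx 63.259$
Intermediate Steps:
$D{\left(V \right)} = 2$
$F{\left(w,u \right)} = 2 u \left(-2 + w\right)$ ($F{\left(w,u \right)} = \left(-2 + w\right) 2 u = 2 u \left(-2 + w\right)$)
$x{\left(o,f \right)} = \sqrt{f^{2} + o^{2}}$
$F{\left(12,D{\left(5 \right)} \right)} + x{\left(z,10 \right)} = 2 \cdot 2 \left(-2 + 12\right) + \sqrt{10^{2} + 21^{2}} = 2 \cdot 2 \cdot 10 + \sqrt{100 + 441} = 40 + \sqrt{541}$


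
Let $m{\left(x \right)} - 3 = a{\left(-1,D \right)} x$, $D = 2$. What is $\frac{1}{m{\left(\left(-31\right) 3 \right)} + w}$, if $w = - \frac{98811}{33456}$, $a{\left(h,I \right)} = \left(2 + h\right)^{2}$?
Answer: $- \frac{11152}{1036617} \approx -0.010758$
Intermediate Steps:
$w = - \frac{32937}{11152}$ ($w = \left(-98811\right) \frac{1}{33456} = - \frac{32937}{11152} \approx -2.9535$)
$m{\left(x \right)} = 3 + x$ ($m{\left(x \right)} = 3 + \left(2 - 1\right)^{2} x = 3 + 1^{2} x = 3 + 1 x = 3 + x$)
$\frac{1}{m{\left(\left(-31\right) 3 \right)} + w} = \frac{1}{\left(3 - 93\right) - \frac{32937}{11152}} = \frac{1}{-90 - \frac{32937}{11152}} = \frac{1}{- \frac{1036617}{11152}} = - \frac{11152}{1036617}$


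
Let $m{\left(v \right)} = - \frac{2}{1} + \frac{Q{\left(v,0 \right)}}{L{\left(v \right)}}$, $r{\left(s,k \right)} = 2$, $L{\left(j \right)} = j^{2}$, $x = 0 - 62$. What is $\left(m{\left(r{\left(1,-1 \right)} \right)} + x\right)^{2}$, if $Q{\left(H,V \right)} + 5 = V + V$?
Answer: $\frac{68121}{16} \approx 4257.6$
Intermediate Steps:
$x = -62$
$Q{\left(H,V \right)} = -5 + 2 V$ ($Q{\left(H,V \right)} = -5 + \left(V + V\right) = -5 + 2 V$)
$m{\left(v \right)} = -2 - \frac{5}{v^{2}}$ ($m{\left(v \right)} = - \frac{2}{1} + \frac{-5 + 2 \cdot 0}{v^{2}} = \left(-2\right) 1 + \frac{-5 + 0}{v^{2}} = -2 - \frac{5}{v^{2}}$)
$\left(m{\left(r{\left(1,-1 \right)} \right)} + x\right)^{2} = \left(\left(-2 - \frac{5}{4}\right) - 62\right)^{2} = \left(- \frac{13}{4} - 62\right)^{2} = \left(- \frac{261}{4}\right)^{2} = \frac{68121}{16}$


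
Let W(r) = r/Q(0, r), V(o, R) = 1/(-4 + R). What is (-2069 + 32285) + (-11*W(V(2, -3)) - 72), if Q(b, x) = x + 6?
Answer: 1235915/41 ≈ 30144.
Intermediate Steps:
Q(b, x) = 6 + x
W(r) = r/(6 + r)
(-2069 + 32285) + (-11*W(V(2, -3)) - 72) = (-2069 + 32285) + (-11/((-4 - 3)*(6 + 1/(-4 - 3))) - 72) = 30216 + (-11/((-7)*(6 + 1/(-7))) - 72) = 30216 + (-(-11)/(7*(6 - 1/7)) - 72) = 30216 + (-(-11)/(7*41/7) - 72) = 30216 + (-(-11)*7/(7*41) - 72) = 30216 + (-11*(-1/41) - 72) = 30216 + (11/41 - 72) = 30216 - 2941/41 = 1235915/41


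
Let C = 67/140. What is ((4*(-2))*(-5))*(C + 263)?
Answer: 73774/7 ≈ 10539.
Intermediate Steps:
C = 67/140 (C = 67*(1/140) = 67/140 ≈ 0.47857)
((4*(-2))*(-5))*(C + 263) = ((4*(-2))*(-5))*(67/140 + 263) = -8*(-5)*(36887/140) = 40*(36887/140) = 73774/7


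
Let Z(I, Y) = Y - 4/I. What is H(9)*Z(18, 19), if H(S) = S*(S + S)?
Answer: 3042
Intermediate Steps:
Z(I, Y) = Y - 4/I
H(S) = 2*S**2 (H(S) = S*(2*S) = 2*S**2)
H(9)*Z(18, 19) = (2*9**2)*(19 - 4/18) = (2*81)*(19 - 4*1/18) = 162*(19 - 2/9) = 162*(169/9) = 3042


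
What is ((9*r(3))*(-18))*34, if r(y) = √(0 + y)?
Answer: -5508*√3 ≈ -9540.1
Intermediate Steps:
r(y) = √y
((9*r(3))*(-18))*34 = ((9*√3)*(-18))*34 = -162*√3*34 = -5508*√3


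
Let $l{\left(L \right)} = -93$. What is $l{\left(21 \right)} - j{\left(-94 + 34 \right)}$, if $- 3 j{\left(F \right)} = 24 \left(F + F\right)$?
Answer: $-1053$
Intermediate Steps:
$j{\left(F \right)} = - 16 F$ ($j{\left(F \right)} = - \frac{24 \left(F + F\right)}{3} = - \frac{24 \cdot 2 F}{3} = - \frac{48 F}{3} = - 16 F$)
$l{\left(21 \right)} - j{\left(-94 + 34 \right)} = -93 - - 16 \left(-94 + 34\right) = -93 - \left(-16\right) \left(-60\right) = -93 - 960 = -1053$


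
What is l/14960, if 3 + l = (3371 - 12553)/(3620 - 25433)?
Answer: -56257/326322480 ≈ -0.00017240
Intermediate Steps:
l = -56257/21813 (l = -3 + (3371 - 12553)/(3620 - 25433) = -3 - 9182/(-21813) = -3 - 9182*(-1/21813) = -3 + 9182/21813 = -56257/21813 ≈ -2.5791)
l/14960 = -56257/21813/14960 = -56257/21813*1/14960 = -56257/326322480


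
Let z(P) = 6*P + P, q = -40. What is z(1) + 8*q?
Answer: -313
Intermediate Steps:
z(P) = 7*P
z(1) + 8*q = 7*1 + 8*(-40) = 7 - 320 = -313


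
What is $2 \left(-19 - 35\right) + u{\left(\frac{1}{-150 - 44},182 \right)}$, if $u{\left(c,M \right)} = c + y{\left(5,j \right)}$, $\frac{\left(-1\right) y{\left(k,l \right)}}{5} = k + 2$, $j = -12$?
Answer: $- \frac{27743}{194} \approx -143.01$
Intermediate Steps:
$y{\left(k,l \right)} = -10 - 5 k$ ($y{\left(k,l \right)} = - 5 \left(k + 2\right) = - 5 \left(2 + k\right) = -10 - 5 k$)
$u{\left(c,M \right)} = -35 + c$ ($u{\left(c,M \right)} = c - 35 = -35 + c$)
$2 \left(-19 - 35\right) + u{\left(\frac{1}{-150 - 44},182 \right)} = 2 \left(-19 - 35\right) - \left(35 - \frac{1}{-150 - 44}\right) = 2 \left(-54\right) - \left(35 - \frac{1}{-194}\right) = -108 - \frac{6791}{194} = - \frac{27743}{194}$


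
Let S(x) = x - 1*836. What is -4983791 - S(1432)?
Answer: -4984387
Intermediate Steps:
S(x) = -836 + x (S(x) = x - 836 = -836 + x)
-4983791 - S(1432) = -4983791 - (-836 + 1432) = -4983791 - 1*596 = -4983791 - 596 = -4984387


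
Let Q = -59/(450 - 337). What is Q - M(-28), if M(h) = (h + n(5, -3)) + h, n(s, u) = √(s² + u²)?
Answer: 6269/113 - √34 ≈ 49.647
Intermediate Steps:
Q = -59/113 ≈ -0.52212
M(h) = √34 + 2*h (M(h) = (h + √(5² + (-3)²)) + h = (h + √(25 + 9)) + h = (h + √34) + h = √34 + 2*h)
Q - M(-28) = -59/113 - (√34 + 2*(-28)) = -59/113 - (√34 - 56) = -59/113 - (-56 + √34) = -59/113 + (56 - √34) = 6269/113 - √34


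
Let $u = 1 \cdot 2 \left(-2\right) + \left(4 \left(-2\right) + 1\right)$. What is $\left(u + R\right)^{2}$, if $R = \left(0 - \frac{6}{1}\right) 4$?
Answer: $1225$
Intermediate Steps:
$R = -24$ ($R = \left(0 - 6\right) 4 = \left(-6\right) 4 = -24$)
$u = -11$ ($u = 1 \left(-4\right) + \left(-8 + 1\right) = -4 - 7 = -11$)
$\left(u + R\right)^{2} = \left(-11 - 24\right)^{2} = \left(-35\right)^{2} = 1225$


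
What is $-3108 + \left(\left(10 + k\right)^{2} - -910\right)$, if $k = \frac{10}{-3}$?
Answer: $- \frac{19382}{9} \approx -2153.6$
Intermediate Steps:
$k = - \frac{10}{3}$ ($k = 10 \left(- \frac{1}{3}\right) = - \frac{10}{3} \approx -3.3333$)
$-3108 + \left(\left(10 + k\right)^{2} - -910\right) = -3108 + \left(\left(10 - \frac{10}{3}\right)^{2} - -910\right) = -3108 + \left(\left(\frac{20}{3}\right)^{2} + 910\right) = -3108 + \left(\frac{400}{9} + 910\right) = -3108 + \frac{8590}{9} = - \frac{19382}{9}$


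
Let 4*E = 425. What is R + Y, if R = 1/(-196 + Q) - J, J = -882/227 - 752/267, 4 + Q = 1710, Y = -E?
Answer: -18221073697/183039180 ≈ -99.547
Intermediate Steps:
E = 425/4 (E = (1/4)*425 = 425/4 ≈ 106.25)
Y = -425/4 (Y = -1*425/4 = -425/4 ≈ -106.25)
Q = 1706 (Q = -4 + 1710 = 1706)
J = -406198/60609 (J = -882*1/227 - 752*1/267 = -882/227 - 752/267 = -406198/60609 ≈ -6.7019)
R = 613419589/91519590 (R = 1/(-196 + 1706) - 1*(-406198/60609) = 1/1510 + 406198/60609 = 613419589/91519590 ≈ 6.7026)
R + Y = 613419589/91519590 - 425/4 = -18221073697/183039180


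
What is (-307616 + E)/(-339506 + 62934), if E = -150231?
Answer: 457847/276572 ≈ 1.6554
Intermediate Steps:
(-307616 + E)/(-339506 + 62934) = (-307616 - 150231)/(-339506 + 62934) = -457847/(-276572) = -457847*(-1/276572) = 457847/276572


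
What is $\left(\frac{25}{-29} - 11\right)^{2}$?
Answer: $\frac{118336}{841} \approx 140.71$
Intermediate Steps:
$\left(\frac{25}{-29} - 11\right)^{2} = \left(25 \left(- \frac{1}{29}\right) - 11\right)^{2} = \left(- \frac{25}{29} - 11\right)^{2} = \left(- \frac{344}{29}\right)^{2} = \frac{118336}{841}$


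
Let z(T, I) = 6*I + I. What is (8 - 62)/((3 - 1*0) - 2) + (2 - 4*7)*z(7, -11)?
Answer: 1948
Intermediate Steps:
z(T, I) = 7*I
(8 - 62)/((3 - 1*0) - 2) + (2 - 4*7)*z(7, -11) = (8 - 62)/((3 - 1*0) - 2) + (2 - 4*7)*(7*(-11)) = -54/((3 + 0) - 2) + (2 - 28)*(-77) = -54/(3 - 2) - 26*(-77) = -54/1 + 2002 = -54*1 + 2002 = -54 + 2002 = 1948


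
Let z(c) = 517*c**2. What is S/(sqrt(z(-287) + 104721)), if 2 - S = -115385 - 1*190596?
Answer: 305983*sqrt(42689494)/42689494 ≈ 46.831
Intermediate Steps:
S = 305983 (S = 2 - (-115385 - 1*190596) = 2 - (-115385 - 190596) = 2 - 1*(-305981) = 2 + 305981 = 305983)
S/(sqrt(z(-287) + 104721)) = 305983/(sqrt(517*(-287)**2 + 104721)) = 305983/(sqrt(517*82369 + 104721)) = 305983/(sqrt(42584773 + 104721)) = 305983/(sqrt(42689494)) = 305983*(sqrt(42689494)/42689494) = 305983*sqrt(42689494)/42689494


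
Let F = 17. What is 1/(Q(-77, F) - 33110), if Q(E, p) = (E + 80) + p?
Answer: -1/33090 ≈ -3.0221e-5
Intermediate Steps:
Q(E, p) = 80 + E + p (Q(E, p) = (80 + E) + p = 80 + E + p)
1/(Q(-77, F) - 33110) = 1/((80 - 77 + 17) - 33110) = 1/(20 - 33110) = 1/(-33090) = -1/33090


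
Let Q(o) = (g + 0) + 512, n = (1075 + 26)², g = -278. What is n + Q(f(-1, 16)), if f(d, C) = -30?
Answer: 1212435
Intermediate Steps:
n = 1212201 (n = 1101² = 1212201)
Q(o) = 234 (Q(o) = (-278 + 0) + 512 = -278 + 512 = 234)
n + Q(f(-1, 16)) = 1212201 + 234 = 1212435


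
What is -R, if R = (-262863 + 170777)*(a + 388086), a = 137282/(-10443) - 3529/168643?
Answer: 62936189854608587326/1761138849 ≈ 3.5736e+10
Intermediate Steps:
a = -23188501673/1761138849 (a = 137282*(-1/10443) - 3529*1/168643 = -137282/10443 - 3529/168643 = -23188501673/1761138849 ≈ -13.167)
R = -62936189854608587326/1761138849 (R = (-262863 + 170777)*(-23188501673/1761138849 + 388086) = -92086*683450142851341/1761138849 = -62936189854608587326/1761138849 ≈ -3.5736e+10)
-R = -1*(-62936189854608587326/1761138849) = 62936189854608587326/1761138849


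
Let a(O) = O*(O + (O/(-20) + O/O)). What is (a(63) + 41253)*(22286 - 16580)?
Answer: 2572638543/10 ≈ 2.5726e+8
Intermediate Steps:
a(O) = O*(1 + 19*O/20) (a(O) = O*(O + (O*(-1/20) + 1)) = O*(O + (-O/20 + 1)) = O*(O + (1 - O/20)) = O*(1 + 19*O/20))
(a(63) + 41253)*(22286 - 16580) = ((1/20)*63*(20 + 19*63) + 41253)*(22286 - 16580) = ((1/20)*63*(20 + 1197) + 41253)*5706 = ((1/20)*63*1217 + 41253)*5706 = (76671/20 + 41253)*5706 = (901731/20)*5706 = 2572638543/10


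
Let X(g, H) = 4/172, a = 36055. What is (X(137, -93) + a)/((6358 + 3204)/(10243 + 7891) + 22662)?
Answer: 14057168522/8835688805 ≈ 1.5910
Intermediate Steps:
X(g, H) = 1/43 (X(g, H) = 4*(1/172) = 1/43)
(X(137, -93) + a)/((6358 + 3204)/(10243 + 7891) + 22662) = (1/43 + 36055)/((6358 + 3204)/(10243 + 7891) + 22662) = 1550366/(43*(9562/18134 + 22662)) = 1550366/(43*(9562*(1/18134) + 22662)) = 1550366/(43*(4781/9067 + 22662)) = 1550366/(43*(205481135/9067)) = (1550366/43)*(9067/205481135) = 14057168522/8835688805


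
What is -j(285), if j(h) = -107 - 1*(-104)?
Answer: 3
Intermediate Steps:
j(h) = -3 (j(h) = -107 + 104 = -3)
-j(285) = -1*(-3) = 3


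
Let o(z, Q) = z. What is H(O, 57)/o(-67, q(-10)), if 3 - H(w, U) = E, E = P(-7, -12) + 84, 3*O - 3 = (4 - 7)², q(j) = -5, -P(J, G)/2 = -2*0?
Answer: 81/67 ≈ 1.2090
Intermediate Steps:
P(J, G) = 0 (P(J, G) = -(-4)*0 = -2*0 = 0)
O = 4 (O = 1 + (4 - 7)²/3 = 1 + (⅓)*(-3)² = 1 + (⅓)*9 = 1 + 3 = 4)
E = 84 (E = 0 + 84 = 84)
H(w, U) = -81 (H(w, U) = 3 - 1*84 = 3 - 84 = -81)
H(O, 57)/o(-67, q(-10)) = -81/(-67) = -81*(-1/67) = 81/67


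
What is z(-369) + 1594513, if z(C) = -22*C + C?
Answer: 1602262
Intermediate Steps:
z(C) = -21*C
z(-369) + 1594513 = -21*(-369) + 1594513 = 7749 + 1594513 = 1602262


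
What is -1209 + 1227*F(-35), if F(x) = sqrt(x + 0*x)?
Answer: -1209 + 1227*I*sqrt(35) ≈ -1209.0 + 7259.0*I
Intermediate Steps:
F(x) = sqrt(x) (F(x) = sqrt(x + 0) = sqrt(x))
-1209 + 1227*F(-35) = -1209 + 1227*sqrt(-35) = -1209 + 1227*(I*sqrt(35)) = -1209 + 1227*I*sqrt(35)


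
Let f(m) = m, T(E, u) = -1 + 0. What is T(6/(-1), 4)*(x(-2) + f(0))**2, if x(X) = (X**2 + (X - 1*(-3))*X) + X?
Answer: 0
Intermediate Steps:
T(E, u) = -1
x(X) = X + X**2 + X*(3 + X) (x(X) = (X**2 + (X + 3)*X) + X = (X**2 + (3 + X)*X) + X = (X**2 + X*(3 + X)) + X = X + X**2 + X*(3 + X))
T(6/(-1), 4)*(x(-2) + f(0))**2 = -(2*(-2)*(2 - 2) + 0)**2 = -(2*(-2)*0 + 0)**2 = -(0 + 0)**2 = -1*0**2 = -1*0 = 0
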